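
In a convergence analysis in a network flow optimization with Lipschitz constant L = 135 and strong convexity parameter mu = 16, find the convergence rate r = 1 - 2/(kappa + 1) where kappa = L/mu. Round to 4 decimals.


Step 1: Compute the condition number.
kappa = L/mu = 135/16 = 8.4375
Step 2: Compute the convergence rate.
r = 1 - 2/(kappa + 1) = 1 - 2*mu/(L + mu) = (L - mu)/(L + mu) = 119/151 = 0.7881


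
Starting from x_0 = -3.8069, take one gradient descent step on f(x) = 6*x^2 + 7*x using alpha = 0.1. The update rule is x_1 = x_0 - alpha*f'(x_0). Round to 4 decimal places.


We compute the gradient at x_0 and apply the update.
f'(x) = 12*x + 7
f'(-3.8069) = 12*-3.8069 + 7 = -38.6828
x_1 = -3.8069 - 0.1*-38.6828 = 0.0614


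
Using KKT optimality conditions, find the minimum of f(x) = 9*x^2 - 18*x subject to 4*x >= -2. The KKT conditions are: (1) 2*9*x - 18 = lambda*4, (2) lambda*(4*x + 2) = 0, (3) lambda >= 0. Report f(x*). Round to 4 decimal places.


Step 1: Try lambda = 0 (constraint inactive).
Stationarity: 2*9*x - 18 = 0
x* = 18/(2*9) = 1.0
Check constraint: 4*1.0 = 4.0 >= -2 -- satisfied.
Step 2: Compute optimal value.
f(x*) = 9*1.0^2 - 18*1.0 = -9.0


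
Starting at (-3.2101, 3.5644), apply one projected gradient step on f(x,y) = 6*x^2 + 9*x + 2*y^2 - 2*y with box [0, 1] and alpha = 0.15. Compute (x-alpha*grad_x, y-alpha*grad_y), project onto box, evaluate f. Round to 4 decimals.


Step 1: Compute gradient at (-3.2101, 3.5644).
grad_x = 2*6*-3.2101 + 9 = -29.5212
grad_y = 2*2*3.5644 - 2 = 12.2576
Step 2: Gradient step.
x_raw = -3.2101 - 0.15*-29.5212 = 1.2181
y_raw = 3.5644 - 0.15*12.2576 = 1.7258
Step 3: Project onto [0, 1].
x_proj = clip(1.2181) = 1.0
y_proj = clip(1.7258) = 1.0
Step 4: Evaluate f.
f(1.0, 1.0) = 15.0


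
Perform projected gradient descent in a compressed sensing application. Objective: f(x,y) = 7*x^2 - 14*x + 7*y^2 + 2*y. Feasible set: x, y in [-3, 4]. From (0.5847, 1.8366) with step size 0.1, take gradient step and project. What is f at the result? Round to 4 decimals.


Step 1: Compute gradient at (0.5847, 1.8366).
grad_x = 2*7*0.5847 - 14 = -5.8142
grad_y = 2*7*1.8366 + 2 = 27.7124
Step 2: Gradient step.
x_raw = 0.5847 - 0.1*-5.8142 = 1.1661
y_raw = 1.8366 - 0.1*27.7124 = -0.9346
Step 3: Project onto [-3, 4].
x_proj = clip(1.1661) = 1.1661
y_proj = clip(-0.9346) = -0.9346
Step 4: Evaluate f.
f(1.1661, -0.9346) = -2.5612


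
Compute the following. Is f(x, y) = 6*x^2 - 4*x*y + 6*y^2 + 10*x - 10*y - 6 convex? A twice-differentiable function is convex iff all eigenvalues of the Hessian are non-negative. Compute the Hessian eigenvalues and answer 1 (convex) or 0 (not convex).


The Hessian of f(x,y) = 6*x^2 - 4*x*y + 6*y^2 + 10*x - 10*y - 6 is:
H = [[12, -4], [-4, 12]]
Trace = 12 + 12 = 24
Determinant = 12*12 - (-4)^2 = 128
Discriminant = (24)^2 - 4*128 = 64.0
Eigenvalues: lambda_1 = 8.0, lambda_2 = 16.0
The function is convex.

1


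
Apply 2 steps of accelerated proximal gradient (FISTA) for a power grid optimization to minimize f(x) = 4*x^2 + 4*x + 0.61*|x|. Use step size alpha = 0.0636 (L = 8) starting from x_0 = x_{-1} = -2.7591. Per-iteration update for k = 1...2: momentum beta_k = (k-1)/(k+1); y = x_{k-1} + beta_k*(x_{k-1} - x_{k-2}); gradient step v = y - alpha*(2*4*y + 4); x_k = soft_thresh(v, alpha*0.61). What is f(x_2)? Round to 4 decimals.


FISTA on f(x) = 4*x^2 + 4*x + 0.61*|x|
L = 8, alpha = 0.0636
Iteration 1: beta = 0.0, y = -2.7591 + 0.0*(-2.7591 + 2.7591) = -2.7591
  grad(y) = -18.0728, v = y - alpha*grad = -1.6097
  prox(v) = soft_thresh(-1.6097, 0.0388) = -1.5709
Iteration 2: beta = 0.3333, y = -1.5709 + 0.3333*(-1.5709 + 2.7591) = -1.1748
  grad(y) = -5.3984, v = y - alpha*grad = -0.8315
  prox(v) = soft_thresh(-0.8315, 0.0388) = -0.7927
f(x_2) = 4*(-0.7927)^2 + 4*(-0.7927) + 0.61*|-0.7927| = -0.1739


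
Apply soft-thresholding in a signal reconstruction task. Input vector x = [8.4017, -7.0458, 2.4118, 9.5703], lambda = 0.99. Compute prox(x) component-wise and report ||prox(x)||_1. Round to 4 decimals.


Soft-thresholding with lambda = 0.99:
prox(8.4017) = sign(8.4017)*max(|8.4017| - 0.99, 0) = 7.4117
prox(-7.0458) = sign(-7.0458)*max(|-7.0458| - 0.99, 0) = -6.0558
prox(2.4118) = sign(2.4118)*max(|2.4118| - 0.99, 0) = 1.4218
prox(9.5703) = sign(9.5703)*max(|9.5703| - 0.99, 0) = 8.5803
prox(x) = [7.4117, -6.0558, 1.4218, 8.5803]
||prox(x)||_1 = 7.4117 + 6.0558 + 1.4218 + 8.5803 = 23.4696


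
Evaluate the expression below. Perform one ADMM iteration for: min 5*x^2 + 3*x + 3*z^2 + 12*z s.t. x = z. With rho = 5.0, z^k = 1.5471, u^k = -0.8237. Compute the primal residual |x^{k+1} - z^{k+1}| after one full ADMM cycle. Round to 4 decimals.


ADMM iteration with rho = 5.0, z^k = 1.5471, u^k = -0.8237
Step 1: x-update.
Minimize 5*x^2 + 3*x + (5.0/2)*(x - 1.5471 - 0.8237)^2
FOC: (2*5 + 5.0)*x = -3 + 5.0*(1.5471 + 0.8237)
x^{k+1} = 0.5903
Step 2: z-update.
Minimize 3*z^2 + 12*z + (5.0/2)*(0.5903 - z - 0.8237)^2
FOC: (2*3 + 5.0)*z = -12 + 5.0*(0.5903 - 0.8237)
z^{k+1} = -1.197
Step 3: u-update.
u^{k+1} = -0.8237 + 0.5903 + 1.197 = 0.9636
Step 4: Primal residual = |0.5903 + 1.197| = 1.7873


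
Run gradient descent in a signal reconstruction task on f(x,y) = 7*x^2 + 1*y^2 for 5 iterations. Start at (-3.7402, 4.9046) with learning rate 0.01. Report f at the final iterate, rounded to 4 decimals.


Gradient descent on f(x,y) = 7*x^2 + 1*y^2.
Starting point: (-3.7402, 4.9046), alpha = 0.01
Step 1: grad_x = 2*7*-3.7402 = -52.3628, grad_y = 2*1*4.9046 = 9.8092
  x_1 = -3.7402 - 0.01*-52.3628 = -3.2166
  y_1 = 4.9046 - 0.01*9.8092 = 4.8065
Step 2: grad_x = 2*7*-3.2166 = -45.032, grad_y = 2*1*4.8065 = 9.613
  x_2 = -3.2166 - 0.01*-45.032 = -2.7663
  y_2 = 4.8065 - 0.01*9.613 = 4.7104
Step 3: grad_x = 2*7*-2.7663 = -38.7275, grad_y = 2*1*4.7104 = 9.4208
  x_3 = -2.7663 - 0.01*-38.7275 = -2.379
  y_3 = 4.7104 - 0.01*9.4208 = 4.6162
Step 4: grad_x = 2*7*-2.379 = -33.3057, grad_y = 2*1*4.6162 = 9.2323
  x_4 = -2.379 - 0.01*-33.3057 = -2.0459
  y_4 = 4.6162 - 0.01*9.2323 = 4.5238
Step 5: grad_x = 2*7*-2.0459 = -28.6429, grad_y = 2*1*4.5238 = 9.0477
  x_5 = -2.0459 - 0.01*-28.6429 = -1.7595
  y_5 = 4.5238 - 0.01*9.0477 = 4.4334
f(-1.7595, 4.4334) = 7*(-1.7595)^2 + 1*4.4334^2 = 41.3254


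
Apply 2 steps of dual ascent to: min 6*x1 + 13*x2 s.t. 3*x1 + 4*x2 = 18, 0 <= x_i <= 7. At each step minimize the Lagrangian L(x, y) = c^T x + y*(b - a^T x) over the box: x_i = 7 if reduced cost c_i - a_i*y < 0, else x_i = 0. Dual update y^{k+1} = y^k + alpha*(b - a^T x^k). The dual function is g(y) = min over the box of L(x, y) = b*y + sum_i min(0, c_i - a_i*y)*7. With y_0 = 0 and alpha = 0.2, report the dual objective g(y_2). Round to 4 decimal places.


Dual ascent for LP: min 6*x1 + 13*x2, 3*x1 + 4*x2 = 18, 0 <= x_i <= 7
Step 1: y^k = 0.0, reduced costs: (6.0, 13.0)
  x^k = (0.0, 0.0), subgradient = b - a^T x = 18.0
  y^{k+1} = 0.0 + 0.2*18.0 = 3.6
Step 2: y^k = 3.6, reduced costs: (-4.8, -1.4)
  x^k = (7.0, 7.0), subgradient = b - a^T x = -31.0
  y^{k+1} = 3.6 + 0.2*-31.0 = -2.6
Dual objective at y_2 = -2.6: reduced costs (13.8, 23.4), box minimizer x = (0.0, 0.0)
g(y_2) = b*y + (c1 - a1*y)*x1 + (c2 - a2*y)*x2 = 18*(-2.6) + 13.8*0.0 + 23.4*0.0 = -46.8 + 0.0 + 0.0 = -46.8


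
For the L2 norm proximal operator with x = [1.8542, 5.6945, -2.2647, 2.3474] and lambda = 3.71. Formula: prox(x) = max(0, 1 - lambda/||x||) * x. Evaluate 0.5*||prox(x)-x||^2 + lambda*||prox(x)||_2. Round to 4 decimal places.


Step 1: Compute ||x||.
||x|| = 6.8194
Step 2: Compute scaling factor.
scale = max(0, 1 - 3.71/6.8194) = 0.456
Step 3: prox(x) = [0.8455, 2.5965, -1.0326, 1.0703]
||prox(x)|| = 3.1094
Step 4: Proximal objective.
0.5*||prox-x||^2 = 6.8821
lambda*||prox|| = 11.5359
Total = 18.418


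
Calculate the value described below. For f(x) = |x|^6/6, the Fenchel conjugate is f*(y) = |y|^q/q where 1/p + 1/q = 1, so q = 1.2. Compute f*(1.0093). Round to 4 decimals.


The conjugate exponent q satisfies 1/p + 1/q = 1.
p = 6, so q = 6/(6 - 1) = 1.2
|y|^q = 1.0093^1.2 = 1.0112
f*(1.0093) = 1.0112 / 1.2 = 0.8426


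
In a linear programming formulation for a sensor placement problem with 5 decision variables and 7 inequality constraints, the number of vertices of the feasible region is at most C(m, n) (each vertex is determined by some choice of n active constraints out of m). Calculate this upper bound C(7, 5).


Each vertex corresponds to some choice of n active constraints out of m, so the number of vertices is at most C(m, n) = m! / (n!(m-n)!).
m = 7, n = 5
Numerator: 7 * 6 * 5 * 4 * 3
Denominator: 5! = 120
C(7, 5) = 21


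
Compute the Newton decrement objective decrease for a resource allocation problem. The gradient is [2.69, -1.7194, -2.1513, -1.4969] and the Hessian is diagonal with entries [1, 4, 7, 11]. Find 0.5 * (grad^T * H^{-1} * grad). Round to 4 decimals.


Step 1: H is diagonal, so H^(-1) * g = [2.69, -0.4299, -0.3073, -0.1361].
Step 2: g^T H^(-1) g = sum_i g_i^2 / H_ii
  = (2.69)^2/1 + (-1.7194)^2/4 + (-2.1513)^2/7 + (-1.4969)^2/11
  = 7.2361 + 0.7391 + 0.6612 + 0.2037 = 8.84
Step 3: Objective decrease = 0.5 * g^T H^(-1) g = 4.42


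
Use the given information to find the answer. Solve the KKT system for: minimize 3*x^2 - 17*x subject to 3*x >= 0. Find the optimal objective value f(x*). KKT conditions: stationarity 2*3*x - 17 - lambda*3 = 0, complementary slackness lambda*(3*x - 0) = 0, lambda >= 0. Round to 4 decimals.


Step 1: Try lambda = 0 (constraint inactive).
Stationarity: 2*3*x - 17 = 0
x* = 17/(2*3) = 17/6 = 2.8333 (rounded; the exact value 17/6 is used below)
Check constraint: 3*2.8333 = 8.4999 >= 0 -- satisfied.
Step 2: Compute optimal value.
f(x*) = 3*(17/6)^2 - 17*(17/6) = -24.0833


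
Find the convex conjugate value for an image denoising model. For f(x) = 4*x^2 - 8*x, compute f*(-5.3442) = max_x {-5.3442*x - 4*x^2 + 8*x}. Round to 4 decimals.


f*(y) = sup_x {y*x - a*x^2 - b*x} = sup_x {(y-b)*x - a*x^2}
FOC: (y - b) - 2a*x = 0 => x* = (y - b)/(2a)
x* = (-5.3442 + 8)/(2*4) = 0.332
f*(-5.3442) = (y-b)^2/(4a) = (-5.3442 + 8)^2/(4*4)
= 7.0533/16 = 0.4408


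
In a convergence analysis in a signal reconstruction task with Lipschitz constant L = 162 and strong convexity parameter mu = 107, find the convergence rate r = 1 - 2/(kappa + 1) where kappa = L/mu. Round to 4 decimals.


Step 1: Compute the condition number.
kappa = L/mu = 162/107 = 1.514
Step 2: Compute the convergence rate.
r = 1 - 2/(kappa + 1) = 1 - 2*mu/(L + mu) = (L - mu)/(L + mu) = 55/269 = 0.2045


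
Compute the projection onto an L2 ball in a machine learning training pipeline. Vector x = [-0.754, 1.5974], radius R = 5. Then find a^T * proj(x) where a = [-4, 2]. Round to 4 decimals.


Step 1: Compute ||x|| (intermediates to 6 decimals).
||x|| = sqrt((-0.754)^2 + 1.5974^2) = 1.76641
Step 2: Project.
Since ||x|| <= R, proj = x (no scaling needed).
proj(x) = [-0.754, 1.5974]
Step 3: Dot product.
a^T * proj(x) = -4*(-0.754) + 2*1.5974 = 6.2108


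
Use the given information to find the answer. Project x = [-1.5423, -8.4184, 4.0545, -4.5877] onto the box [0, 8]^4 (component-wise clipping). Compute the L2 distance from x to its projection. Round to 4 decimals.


Project each component onto [0, 8].
clip(-1.5423) = 0.0, clip(-8.4184) = 0.0, clip(4.0545) = 4.0545, clip(-4.5877) = 0.0
Projection = [0.0, 0.0, 4.0545, 0.0]
Squared diffs: [2.3787, 70.8695, 0.0, 21.047]
Distance = sqrt(94.2952) = 9.7106


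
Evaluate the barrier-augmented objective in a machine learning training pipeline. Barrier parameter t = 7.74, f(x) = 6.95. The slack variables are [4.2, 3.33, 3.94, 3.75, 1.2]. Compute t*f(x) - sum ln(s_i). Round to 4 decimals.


Step 1: Compute log-barrier.
ln values: [1.4351, 1.203, 1.3712, 1.3218, 0.1823]
phi = -(1.4351 + 1.203 + 1.3712 + 1.3218 + 0.1823) = -5.5133
Step 2: Compute augmented objective.
t*f(x) = 7.74*6.95 = 53.793
Total = 53.793 - 5.5133 = 48.2797


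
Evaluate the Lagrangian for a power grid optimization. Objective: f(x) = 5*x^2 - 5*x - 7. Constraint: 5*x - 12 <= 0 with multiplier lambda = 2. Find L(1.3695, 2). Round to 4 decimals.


Step 1: Evaluate f(x).
f(1.3695) = 5*1.3695^2 - 5*1.3695 - 7 = -4.4698
Step 2: Evaluate g(x).
g(1.3695) = 5*1.3695 - 12 = -5.1525
Step 3: Compute Lagrangian.
L = -4.4698 + 2*-5.1525 = -14.7748


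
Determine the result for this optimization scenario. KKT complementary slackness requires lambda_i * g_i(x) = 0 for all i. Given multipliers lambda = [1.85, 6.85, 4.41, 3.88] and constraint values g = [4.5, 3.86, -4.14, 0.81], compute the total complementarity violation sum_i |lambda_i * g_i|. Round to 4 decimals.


KKT complementary slackness check:
lambda_1 * g_1 = 1.85 * 4.5 = 8.325
lambda_2 * g_2 = 6.85 * 3.86 = 26.441
lambda_3 * g_3 = 4.41 * -4.14 = -18.2574
lambda_4 * g_4 = 3.88 * 0.81 = 3.1428
Total violation = 8.325 + 26.441 + 18.2574 + 3.1428 = 56.1662


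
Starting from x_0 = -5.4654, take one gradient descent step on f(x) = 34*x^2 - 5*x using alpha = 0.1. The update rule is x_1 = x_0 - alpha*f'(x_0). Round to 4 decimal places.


We compute the gradient at x_0 and apply the update.
f'(x) = 68*x - 5
f'(-5.4654) = 68*-5.4654 - 5 = -376.6472
x_1 = -5.4654 - 0.1*-376.6472 = 32.1993


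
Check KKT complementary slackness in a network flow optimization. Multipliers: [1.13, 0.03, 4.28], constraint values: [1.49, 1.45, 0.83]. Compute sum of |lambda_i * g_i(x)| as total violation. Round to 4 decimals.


KKT complementary slackness check:
lambda_1 * g_1 = 1.13 * 1.49 = 1.6837
lambda_2 * g_2 = 0.03 * 1.45 = 0.0435
lambda_3 * g_3 = 4.28 * 0.83 = 3.5524
Total violation = 1.6837 + 0.0435 + 3.5524 = 5.2796


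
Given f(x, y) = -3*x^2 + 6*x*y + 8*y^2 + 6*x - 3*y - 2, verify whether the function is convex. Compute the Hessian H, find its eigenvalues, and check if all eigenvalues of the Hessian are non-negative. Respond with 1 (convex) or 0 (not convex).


The Hessian of f(x,y) = -3*x^2 + 6*x*y + 8*y^2 + 6*x - 3*y - 2 is:
H = [[-6, 6], [6, 16]]
Trace = -6 + 16 = 10
Determinant = -6*16 - (6)^2 = -132
Discriminant = (10)^2 - 4*-132 = 628.0
Eigenvalues: lambda_1 = -7.53, lambda_2 = 17.53
The function is not convex.

0


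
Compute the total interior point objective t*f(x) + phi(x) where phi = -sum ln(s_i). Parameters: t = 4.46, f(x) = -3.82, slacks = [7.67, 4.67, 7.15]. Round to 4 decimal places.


Step 1: Compute log-barrier.
ln values: [2.0373, 1.5412, 1.9671]
phi = -(2.0373 + 1.5412 + 1.9671) = -5.5456
Step 2: Compute augmented objective.
t*f(x) = 4.46*-3.82 = -17.0372
Total = -17.0372 - 5.5456 = -22.5828


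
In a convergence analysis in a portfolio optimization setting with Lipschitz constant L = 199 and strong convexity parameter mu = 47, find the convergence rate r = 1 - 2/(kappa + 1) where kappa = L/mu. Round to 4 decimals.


Step 1: Compute the condition number.
kappa = L/mu = 199/47 = 4.234
Step 2: Compute the convergence rate.
r = 1 - 2/(kappa + 1) = 1 - 2*mu/(L + mu) = (L - mu)/(L + mu) = 152/246 = 0.6179


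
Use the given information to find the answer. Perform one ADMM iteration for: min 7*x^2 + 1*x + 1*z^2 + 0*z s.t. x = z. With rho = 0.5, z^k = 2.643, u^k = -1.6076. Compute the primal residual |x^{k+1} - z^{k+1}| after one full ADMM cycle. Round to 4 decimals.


ADMM iteration with rho = 0.5, z^k = 2.643, u^k = -1.6076
Step 1: x-update.
Minimize 7*x^2 + 1*x + (0.5/2)*(x - 2.643 - 1.6076)^2
FOC: (2*7 + 0.5)*x = -1 + 0.5*(2.643 + 1.6076)
x^{k+1} = 0.0776
Step 2: z-update.
Minimize 1*z^2 + 0*z + (0.5/2)*(0.0776 - z - 1.6076)^2
FOC: (2*1 + 0.5)*z = 0 + 0.5*(0.0776 - 1.6076)
z^{k+1} = -0.306
Step 3: u-update.
u^{k+1} = -1.6076 + 0.0776 + 0.306 = -1.224
Step 4: Primal residual = |0.0776 + 0.306| = 0.3836


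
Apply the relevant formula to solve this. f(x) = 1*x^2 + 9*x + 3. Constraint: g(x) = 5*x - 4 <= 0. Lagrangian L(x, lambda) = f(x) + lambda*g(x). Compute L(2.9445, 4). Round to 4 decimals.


Step 1: Evaluate f(x).
f(2.9445) = 1*2.9445^2 + 9*2.9445 + 3 = 38.1706
Step 2: Evaluate g(x).
g(2.9445) = 5*2.9445 - 4 = 10.7225
Step 3: Compute Lagrangian.
L = 38.1706 + 4*10.7225 = 81.0606


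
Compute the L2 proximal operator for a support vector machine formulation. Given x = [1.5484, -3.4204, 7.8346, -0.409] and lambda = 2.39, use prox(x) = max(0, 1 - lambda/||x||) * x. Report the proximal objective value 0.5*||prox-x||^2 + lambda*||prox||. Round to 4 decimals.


Step 1: Compute ||x||.
||x|| = 8.6974
Step 2: Compute scaling factor.
scale = max(0, 1 - 2.39/8.6974) = 0.7252
Step 3: prox(x) = [1.1229, -2.4805, 5.6817, -0.2966]
||prox(x)|| = 6.3074
Step 4: Proximal objective.
0.5*||prox-x||^2 = 2.8561
lambda*||prox|| = 15.0747
Total = 17.9308


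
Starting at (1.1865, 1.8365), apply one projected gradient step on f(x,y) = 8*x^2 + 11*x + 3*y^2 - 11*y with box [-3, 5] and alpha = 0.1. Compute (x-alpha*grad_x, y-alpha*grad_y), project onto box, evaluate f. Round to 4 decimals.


Step 1: Compute gradient at (1.1865, 1.8365).
grad_x = 2*8*1.1865 + 11 = 29.984
grad_y = 2*3*1.8365 - 11 = 0.019
Step 2: Gradient step.
x_raw = 1.1865 - 0.1*29.984 = -1.8119
y_raw = 1.8365 - 0.1*0.019 = 1.8346
Step 3: Project onto [-3, 5].
x_proj = clip(-1.8119) = -1.8119
y_proj = clip(1.8346) = 1.8346
Step 4: Evaluate f.
f(-1.8119, 1.8346) = -3.7504


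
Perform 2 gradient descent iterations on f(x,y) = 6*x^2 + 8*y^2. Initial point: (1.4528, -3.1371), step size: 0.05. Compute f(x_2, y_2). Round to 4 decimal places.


Gradient descent on f(x,y) = 6*x^2 + 8*y^2.
Starting point: (1.4528, -3.1371), alpha = 0.05
Step 1: grad_x = 2*6*1.4528 = 17.4336, grad_y = 2*8*-3.1371 = -50.1936
  x_1 = 1.4528 - 0.05*17.4336 = 0.5811
  y_1 = -3.1371 - 0.05*-50.1936 = -0.6274
Step 2: grad_x = 2*6*0.5811 = 6.9734, grad_y = 2*8*-0.6274 = -10.0387
  x_2 = 0.5811 - 0.05*6.9734 = 0.2324
  y_2 = -0.6274 - 0.05*-10.0387 = -0.1255
f(0.2324, -0.1255) = 6*0.2324^2 + 8*(-0.1255)^2 = 0.4502


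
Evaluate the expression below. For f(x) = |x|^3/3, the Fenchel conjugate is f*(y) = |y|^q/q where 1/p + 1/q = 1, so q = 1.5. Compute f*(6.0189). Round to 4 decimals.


The conjugate exponent q satisfies 1/p + 1/q = 1.
p = 3, so q = 3/(3 - 1) = 1.5
|y|^q = 6.0189^1.5 = 14.7664
f*(6.0189) = 14.7664 / 1.5 = 9.8443


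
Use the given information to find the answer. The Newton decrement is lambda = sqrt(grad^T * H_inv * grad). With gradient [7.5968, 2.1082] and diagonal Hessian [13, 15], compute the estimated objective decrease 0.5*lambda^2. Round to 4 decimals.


Step 1: H is diagonal, so H^(-1) * g = [0.5844, 0.1405].
Step 2: g^T H^(-1) g = sum_i g_i^2 / H_ii
  = (7.5968)^2/13 + (2.1082)^2/15
  = 4.4393 + 0.2963 = 4.7356
Step 3: Objective decrease = 0.5 * g^T H^(-1) g = 2.3678


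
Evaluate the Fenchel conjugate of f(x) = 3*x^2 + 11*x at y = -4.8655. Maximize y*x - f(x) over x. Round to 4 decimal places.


f*(y) = sup_x {y*x - a*x^2 - b*x} = sup_x {(y-b)*x - a*x^2}
FOC: (y - b) - 2a*x = 0 => x* = (y - b)/(2a)
x* = (-4.8655 - 11)/(2*3) = -2.6443
f*(-4.8655) = (y-b)^2/(4a) = (-4.8655 - 11)^2/(4*3)
= 251.7141/12 = 20.9762


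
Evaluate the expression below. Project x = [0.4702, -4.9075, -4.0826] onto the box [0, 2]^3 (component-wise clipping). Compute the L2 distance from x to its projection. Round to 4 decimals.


Project each component onto [0, 2].
clip(0.4702) = 0.4702, clip(-4.9075) = 0.0, clip(-4.0826) = 0.0
Projection = [0.4702, 0.0, 0.0]
Squared diffs: [0.0, 24.0836, 16.6676]
Distance = sqrt(40.7512) = 6.3837


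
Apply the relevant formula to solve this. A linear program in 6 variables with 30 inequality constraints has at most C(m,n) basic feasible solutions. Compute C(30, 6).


Each vertex corresponds to some choice of n active constraints out of m, so the number of vertices is at most C(m, n) = m! / (n!(m-n)!).
m = 30, n = 6
Numerator: 30 * 29 * 28 * 27 * 26 * 25
Denominator: 6! = 720
C(30, 6) = 593775


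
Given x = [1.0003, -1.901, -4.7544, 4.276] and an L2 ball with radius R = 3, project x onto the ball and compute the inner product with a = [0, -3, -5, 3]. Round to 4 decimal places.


Step 1: Compute ||x|| (intermediates to 6 decimals).
||x|| = sqrt(1.0003^2 + (-1.901)^2 + (-4.7544)^2 + 4.276^2) = 6.745583
Step 2: Project.
Since ||x|| > R, scale = R/||x|| = 3/6.745583 = 0.444735, proj(x) = scale * x
proj(x) = [0.444868, -0.845441, -2.114448, 1.901687]
Step 3: Dot product.
a^T * proj(x) = 0*0.444868 - 3*(-0.845441) - 5*(-2.114448) + 3*1.901687 = 18.8136


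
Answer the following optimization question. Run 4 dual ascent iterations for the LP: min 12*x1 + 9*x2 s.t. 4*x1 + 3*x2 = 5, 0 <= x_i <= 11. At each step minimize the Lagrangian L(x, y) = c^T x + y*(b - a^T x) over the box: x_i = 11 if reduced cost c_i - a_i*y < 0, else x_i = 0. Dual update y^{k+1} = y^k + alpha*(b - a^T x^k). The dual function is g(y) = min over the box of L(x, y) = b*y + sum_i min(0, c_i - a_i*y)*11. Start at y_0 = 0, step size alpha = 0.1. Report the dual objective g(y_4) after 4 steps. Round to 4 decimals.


Dual ascent for LP: min 12*x1 + 9*x2, 4*x1 + 3*x2 = 5, 0 <= x_i <= 11
Step 1: y^k = 0.0, reduced costs: (12.0, 9.0)
  x^k = (0.0, 0.0), subgradient = b - a^T x = 5.0
  y^{k+1} = 0.0 + 0.1*5.0 = 0.5
Step 2: y^k = 0.5, reduced costs: (10.0, 7.5)
  x^k = (0.0, 0.0), subgradient = b - a^T x = 5.0
  y^{k+1} = 0.5 + 0.1*5.0 = 1.0
Step 3: y^k = 1.0, reduced costs: (8.0, 6.0)
  x^k = (0.0, 0.0), subgradient = b - a^T x = 5.0
  y^{k+1} = 1.0 + 0.1*5.0 = 1.5
Step 4: y^k = 1.5, reduced costs: (6.0, 4.5)
  x^k = (0.0, 0.0), subgradient = b - a^T x = 5.0
  y^{k+1} = 1.5 + 0.1*5.0 = 2.0
Dual objective at y_4 = 2.0: reduced costs (4.0, 3.0), box minimizer x = (0.0, 0.0)
g(y_4) = b*y + (c1 - a1*y)*x1 + (c2 - a2*y)*x2 = 5*2.0 + 4.0*0.0 + 3.0*0.0 = 10.0 + 0.0 + 0.0 = 10.0


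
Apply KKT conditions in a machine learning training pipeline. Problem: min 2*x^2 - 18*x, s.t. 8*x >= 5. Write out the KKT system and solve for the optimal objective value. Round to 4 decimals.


Step 1: Try lambda = 0 (constraint inactive).
Stationarity: 2*2*x - 18 = 0
x* = 18/(2*2) = 4.5
Check constraint: 8*4.5 = 36.0 >= 5 -- satisfied.
Step 2: Compute optimal value.
f(x*) = 2*4.5^2 - 18*4.5 = -40.5


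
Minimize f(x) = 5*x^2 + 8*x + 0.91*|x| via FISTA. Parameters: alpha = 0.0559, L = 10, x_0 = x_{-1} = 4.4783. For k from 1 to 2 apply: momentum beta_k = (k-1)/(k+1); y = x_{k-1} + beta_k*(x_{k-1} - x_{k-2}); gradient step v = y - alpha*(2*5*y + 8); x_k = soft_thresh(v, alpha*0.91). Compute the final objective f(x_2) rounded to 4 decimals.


FISTA on f(x) = 5*x^2 + 8*x + 0.91*|x|
L = 10, alpha = 0.0559
Iteration 1: beta = 0.0, y = 4.4783 + 0.0*(4.4783 - 4.4783) = 4.4783
  grad(y) = 52.783, v = y - alpha*grad = 1.5277
  prox(v) = soft_thresh(1.5277, 0.0509) = 1.4769
Iteration 2: beta = 0.3333, y = 1.4769 + 0.3333*(1.4769 - 4.4783) = 0.4764
  grad(y) = 12.7638, v = y - alpha*grad = -0.2371
  prox(v) = soft_thresh(-0.2371, 0.0509) = -0.1862
f(x_2) = 5*(-0.1862)^2 + 8*(-0.1862) + 0.91*|-0.1862| = -1.147


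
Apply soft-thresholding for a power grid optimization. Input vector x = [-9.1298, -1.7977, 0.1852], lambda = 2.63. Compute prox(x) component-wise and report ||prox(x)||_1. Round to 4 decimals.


Soft-thresholding with lambda = 2.63:
prox(-9.1298) = sign(-9.1298)*max(|-9.1298| - 2.63, 0) = -6.4998
prox(-1.7977) = sign(-1.7977)*max(|-1.7977| - 2.63, 0) = 0.0
prox(0.1852) = sign(0.1852)*max(|0.1852| - 2.63, 0) = 0.0
prox(x) = [-6.4998, 0.0, 0.0]
||prox(x)||_1 = 6.4998 + 0.0 + 0.0 = 6.4998


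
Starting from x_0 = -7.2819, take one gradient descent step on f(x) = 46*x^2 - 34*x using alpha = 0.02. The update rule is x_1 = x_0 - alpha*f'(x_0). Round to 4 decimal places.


We compute the gradient at x_0 and apply the update.
f'(x) = 92*x - 34
f'(-7.2819) = 92*-7.2819 - 34 = -703.9348
x_1 = -7.2819 - 0.02*-703.9348 = 6.7968


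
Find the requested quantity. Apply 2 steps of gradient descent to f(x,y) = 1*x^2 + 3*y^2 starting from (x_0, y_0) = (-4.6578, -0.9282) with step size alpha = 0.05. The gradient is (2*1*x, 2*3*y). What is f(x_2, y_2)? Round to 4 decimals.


Gradient descent on f(x,y) = 1*x^2 + 3*y^2.
Starting point: (-4.6578, -0.9282), alpha = 0.05
Step 1: grad_x = 2*1*-4.6578 = -9.3156, grad_y = 2*3*-0.9282 = -5.5692
  x_1 = -4.6578 - 0.05*-9.3156 = -4.192
  y_1 = -0.9282 - 0.05*-5.5692 = -0.6497
Step 2: grad_x = 2*1*-4.192 = -8.384, grad_y = 2*3*-0.6497 = -3.8984
  x_2 = -4.192 - 0.05*-8.384 = -3.7728
  y_2 = -0.6497 - 0.05*-3.8984 = -0.4548
f(-3.7728, -0.4548) = 1*(-3.7728)^2 + 3*(-0.4548)^2 = 14.8547


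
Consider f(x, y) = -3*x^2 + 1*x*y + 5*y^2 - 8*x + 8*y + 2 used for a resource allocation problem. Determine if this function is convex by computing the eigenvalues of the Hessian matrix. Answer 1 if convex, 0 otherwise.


The Hessian of f(x,y) = -3*x^2 + 1*x*y + 5*y^2 - 8*x + 8*y + 2 is:
H = [[-6, 1], [1, 10]]
Trace = -6 + 10 = 4
Determinant = -6*10 - (1)^2 = -61
Discriminant = (4)^2 - 4*-61 = 260.0
Eigenvalues: lambda_1 = -6.0623, lambda_2 = 10.0623
The function is not convex.

0


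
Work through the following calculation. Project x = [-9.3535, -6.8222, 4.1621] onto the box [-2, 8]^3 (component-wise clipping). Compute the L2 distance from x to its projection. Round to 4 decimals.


Project each component onto [-2, 8].
clip(-9.3535) = -2.0, clip(-6.8222) = -2.0, clip(4.1621) = 4.1621
Projection = [-2.0, -2.0, 4.1621]
Squared diffs: [54.074, 23.2536, 0.0]
Distance = sqrt(77.3276) = 8.7936


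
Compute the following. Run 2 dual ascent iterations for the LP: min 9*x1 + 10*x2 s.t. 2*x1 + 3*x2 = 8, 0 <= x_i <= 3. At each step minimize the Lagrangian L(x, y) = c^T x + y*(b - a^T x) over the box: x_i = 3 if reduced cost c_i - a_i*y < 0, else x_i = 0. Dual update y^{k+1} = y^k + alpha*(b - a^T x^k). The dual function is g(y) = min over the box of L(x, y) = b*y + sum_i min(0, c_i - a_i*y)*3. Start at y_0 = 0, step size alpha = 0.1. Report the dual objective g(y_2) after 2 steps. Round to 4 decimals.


Dual ascent for LP: min 9*x1 + 10*x2, 2*x1 + 3*x2 = 8, 0 <= x_i <= 3
Step 1: y^k = 0.0, reduced costs: (9.0, 10.0)
  x^k = (0.0, 0.0), subgradient = b - a^T x = 8.0
  y^{k+1} = 0.0 + 0.1*8.0 = 0.8
Step 2: y^k = 0.8, reduced costs: (7.4, 7.6)
  x^k = (0.0, 0.0), subgradient = b - a^T x = 8.0
  y^{k+1} = 0.8 + 0.1*8.0 = 1.6
Dual objective at y_2 = 1.6: reduced costs (5.8, 5.2), box minimizer x = (0.0, 0.0)
g(y_2) = b*y + (c1 - a1*y)*x1 + (c2 - a2*y)*x2 = 8*1.6 + 5.8*0.0 + 5.2*0.0 = 12.8 + 0.0 + 0.0 = 12.8


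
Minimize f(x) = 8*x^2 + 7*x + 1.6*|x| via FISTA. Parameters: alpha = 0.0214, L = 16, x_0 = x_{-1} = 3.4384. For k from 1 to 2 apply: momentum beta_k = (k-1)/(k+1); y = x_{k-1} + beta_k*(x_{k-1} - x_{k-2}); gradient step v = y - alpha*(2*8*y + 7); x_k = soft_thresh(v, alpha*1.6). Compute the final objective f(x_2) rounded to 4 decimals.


FISTA on f(x) = 8*x^2 + 7*x + 1.6*|x|
L = 16, alpha = 0.0214
Iteration 1: beta = 0.0, y = 3.4384 + 0.0*(3.4384 - 3.4384) = 3.4384
  grad(y) = 62.0144, v = y - alpha*grad = 2.1113
  prox(v) = soft_thresh(2.1113, 0.0342) = 2.0771
Iteration 2: beta = 0.3333, y = 2.0771 + 0.3333*(2.0771 - 3.4384) = 1.6233
  grad(y) = 32.9723, v = y - alpha*grad = 0.9177
  prox(v) = soft_thresh(0.9177, 0.0342) = 0.8834
f(x_2) = 8*0.8834^2 + 7*0.8834 + 1.6*|0.8834| = 13.8409


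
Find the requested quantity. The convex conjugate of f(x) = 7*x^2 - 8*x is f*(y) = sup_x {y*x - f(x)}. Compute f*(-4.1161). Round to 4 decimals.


f*(y) = sup_x {y*x - a*x^2 - b*x} = sup_x {(y-b)*x - a*x^2}
FOC: (y - b) - 2a*x = 0 => x* = (y - b)/(2a)
x* = (-4.1161 + 8)/(2*7) = 0.2774
f*(-4.1161) = (y-b)^2/(4a) = (-4.1161 + 8)^2/(4*7)
= 15.0847/28 = 0.5387


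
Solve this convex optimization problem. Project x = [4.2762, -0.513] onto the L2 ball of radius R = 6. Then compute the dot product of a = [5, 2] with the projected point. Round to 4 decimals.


Step 1: Compute ||x|| (intermediates to 6 decimals).
||x|| = sqrt(4.2762^2 + (-0.513)^2) = 4.306861
Step 2: Project.
Since ||x|| <= R, proj = x (no scaling needed).
proj(x) = [4.2762, -0.513]
Step 3: Dot product.
a^T * proj(x) = 5*4.2762 + 2*(-0.513) = 20.355


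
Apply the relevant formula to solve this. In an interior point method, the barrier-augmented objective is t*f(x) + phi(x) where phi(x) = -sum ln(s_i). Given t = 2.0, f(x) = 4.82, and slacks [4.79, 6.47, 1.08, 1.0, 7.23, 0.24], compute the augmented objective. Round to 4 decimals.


Step 1: Compute log-barrier.
ln values: [1.5665, 1.8672, 0.077, 0.0, 1.9782, -1.4271]
phi = -(1.5665 + 1.8672 + 0.077 + 0.0 + 1.9782 - 1.4271) = -4.0618
Step 2: Compute augmented objective.
t*f(x) = 2.0*4.82 = 9.64
Total = 9.64 - 4.0618 = 5.5782


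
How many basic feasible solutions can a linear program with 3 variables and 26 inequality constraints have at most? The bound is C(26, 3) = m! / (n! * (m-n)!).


Each vertex corresponds to some choice of n active constraints out of m, so the number of vertices is at most C(m, n) = m! / (n!(m-n)!).
m = 26, n = 3
Numerator: 26 * 25 * 24
Denominator: 3! = 6
C(26, 3) = 2600


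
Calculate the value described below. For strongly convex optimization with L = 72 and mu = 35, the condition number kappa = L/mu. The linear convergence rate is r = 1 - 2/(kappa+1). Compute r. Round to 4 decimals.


Step 1: Compute the condition number.
kappa = L/mu = 72/35 = 2.0571
Step 2: Compute the convergence rate.
r = 1 - 2/(kappa + 1) = 1 - 2*mu/(L + mu) = (L - mu)/(L + mu) = 37/107 = 0.3458


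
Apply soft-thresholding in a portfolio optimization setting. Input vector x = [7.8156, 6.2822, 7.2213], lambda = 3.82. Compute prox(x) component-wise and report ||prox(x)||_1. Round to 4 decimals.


Soft-thresholding with lambda = 3.82:
prox(7.8156) = sign(7.8156)*max(|7.8156| - 3.82, 0) = 3.9956
prox(6.2822) = sign(6.2822)*max(|6.2822| - 3.82, 0) = 2.4622
prox(7.2213) = sign(7.2213)*max(|7.2213| - 3.82, 0) = 3.4013
prox(x) = [3.9956, 2.4622, 3.4013]
||prox(x)||_1 = 3.9956 + 2.4622 + 3.4013 = 9.8591


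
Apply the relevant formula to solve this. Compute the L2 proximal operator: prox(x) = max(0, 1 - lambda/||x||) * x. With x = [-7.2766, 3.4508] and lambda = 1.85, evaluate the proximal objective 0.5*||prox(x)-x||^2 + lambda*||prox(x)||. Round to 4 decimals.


Step 1: Compute ||x||.
||x|| = 8.0534
Step 2: Compute scaling factor.
scale = max(0, 1 - 1.85/8.0534) = 0.7703
Step 3: prox(x) = [-5.605, 2.6581]
||prox(x)|| = 6.2034
Step 4: Proximal objective.
0.5*||prox-x||^2 = 1.7113
lambda*||prox|| = 11.4763
Total = 13.1875


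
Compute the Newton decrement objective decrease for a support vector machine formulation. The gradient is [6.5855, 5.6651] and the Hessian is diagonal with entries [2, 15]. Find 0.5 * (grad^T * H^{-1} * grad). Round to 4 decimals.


Step 1: H is diagonal, so H^(-1) * g = [3.2928, 0.3777].
Step 2: g^T H^(-1) g = sum_i g_i^2 / H_ii
  = (6.5855)^2/2 + (5.6651)^2/15
  = 21.6844 + 2.1396 = 23.824
Step 3: Objective decrease = 0.5 * g^T H^(-1) g = 11.912


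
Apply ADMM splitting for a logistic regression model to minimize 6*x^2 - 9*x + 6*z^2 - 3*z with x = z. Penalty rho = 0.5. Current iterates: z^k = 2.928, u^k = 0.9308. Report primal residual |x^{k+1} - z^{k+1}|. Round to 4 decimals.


ADMM iteration with rho = 0.5, z^k = 2.928, u^k = 0.9308
Step 1: x-update.
Minimize 6*x^2 - 9*x + (0.5/2)*(x - 2.928 + 0.9308)^2
FOC: (2*6 + 0.5)*x = 9 + 0.5*(2.928 - 0.9308)
x^{k+1} = 0.7999
Step 2: z-update.
Minimize 6*z^2 - 3*z + (0.5/2)*(0.7999 - z + 0.9308)^2
FOC: (2*6 + 0.5)*z = 3 + 0.5*(0.7999 + 0.9308)
z^{k+1} = 0.3092
Step 3: u-update.
u^{k+1} = 0.9308 + 0.7999 - 0.3092 = 1.4215
Step 4: Primal residual = |0.7999 - 0.3092| = 0.4907


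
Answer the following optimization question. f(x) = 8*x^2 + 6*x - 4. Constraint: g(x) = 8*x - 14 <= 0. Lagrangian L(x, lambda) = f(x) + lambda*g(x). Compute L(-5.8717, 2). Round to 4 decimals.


Step 1: Evaluate f(x).
f(-5.8717) = 8*(-5.8717)^2 + 6*(-5.8717) - 4 = 236.5847
Step 2: Evaluate g(x).
g(-5.8717) = 8*-5.8717 - 14 = -60.9736
Step 3: Compute Lagrangian.
L = 236.5847 + 2*-60.9736 = 114.6375


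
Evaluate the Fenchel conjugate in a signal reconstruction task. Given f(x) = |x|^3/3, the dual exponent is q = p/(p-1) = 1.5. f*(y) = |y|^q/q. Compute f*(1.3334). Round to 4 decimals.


The conjugate exponent q satisfies 1/p + 1/q = 1.
p = 3, so q = 3/(3 - 1) = 1.5
|y|^q = 1.3334^1.5 = 1.5397
f*(1.3334) = 1.5397 / 1.5 = 1.0265


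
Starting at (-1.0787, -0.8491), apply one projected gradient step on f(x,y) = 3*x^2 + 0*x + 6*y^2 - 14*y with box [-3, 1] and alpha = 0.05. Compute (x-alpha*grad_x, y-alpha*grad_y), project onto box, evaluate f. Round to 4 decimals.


Step 1: Compute gradient at (-1.0787, -0.8491).
grad_x = 2*3*-1.0787 + 0 = -6.4722
grad_y = 2*6*-0.8491 - 14 = -24.1892
Step 2: Gradient step.
x_raw = -1.0787 - 0.05*-6.4722 = -0.7551
y_raw = -0.8491 - 0.05*-24.1892 = 0.3604
Step 3: Project onto [-3, 1].
x_proj = clip(-0.7551) = -0.7551
y_proj = clip(0.3604) = 0.3604
Step 4: Evaluate f.
f(-0.7551, 0.3604) = -2.5554


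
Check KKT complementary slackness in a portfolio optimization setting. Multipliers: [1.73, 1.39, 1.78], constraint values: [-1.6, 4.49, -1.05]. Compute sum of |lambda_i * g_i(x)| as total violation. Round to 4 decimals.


KKT complementary slackness check:
lambda_1 * g_1 = 1.73 * -1.6 = -2.768
lambda_2 * g_2 = 1.39 * 4.49 = 6.2411
lambda_3 * g_3 = 1.78 * -1.05 = -1.869
Total violation = 2.768 + 6.2411 + 1.869 = 10.8781


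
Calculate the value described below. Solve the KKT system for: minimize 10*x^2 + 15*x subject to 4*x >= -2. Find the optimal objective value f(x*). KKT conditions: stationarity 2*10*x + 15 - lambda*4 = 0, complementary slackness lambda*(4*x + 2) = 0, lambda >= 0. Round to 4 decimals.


Step 1: Try lambda = 0 (constraint inactive).
x_unc = -15/(2*10) = -0.75
Check: 4*-0.75 = -3.0 < -2 -- violated!
Step 2: Constraint must be active: 4*x = -2
x* = -2/4 = -0.5
lambda = (2*10*(-0.5) + 15)/4 = 1.25
Step 3: Compute optimal value.
f(x*) = 10*(-0.5)^2 + 15*(-0.5) = -5.0


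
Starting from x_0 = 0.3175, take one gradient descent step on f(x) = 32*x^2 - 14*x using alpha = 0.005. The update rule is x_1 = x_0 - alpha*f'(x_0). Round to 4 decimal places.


We compute the gradient at x_0 and apply the update.
f'(x) = 64*x - 14
f'(0.3175) = 64*0.3175 - 14 = 6.32
x_1 = 0.3175 - 0.005*6.32 = 0.2859


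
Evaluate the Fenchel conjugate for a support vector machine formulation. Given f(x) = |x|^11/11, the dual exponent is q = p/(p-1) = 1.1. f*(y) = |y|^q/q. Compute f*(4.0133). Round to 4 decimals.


The conjugate exponent q satisfies 1/p + 1/q = 1.
p = 11, so q = 11/(11 - 1) = 1.1
|y|^q = 4.0133^1.1 = 4.6116
f*(4.0133) = 4.6116 / 1.1 = 4.1924


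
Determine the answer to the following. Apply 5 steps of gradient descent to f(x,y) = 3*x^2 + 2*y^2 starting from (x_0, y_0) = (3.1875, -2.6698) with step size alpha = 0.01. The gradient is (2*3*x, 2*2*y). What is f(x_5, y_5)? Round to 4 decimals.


Gradient descent on f(x,y) = 3*x^2 + 2*y^2.
Starting point: (3.1875, -2.6698), alpha = 0.01
Step 1: grad_x = 2*3*3.1875 = 19.125, grad_y = 2*2*-2.6698 = -10.6792
  x_1 = 3.1875 - 0.01*19.125 = 2.9963
  y_1 = -2.6698 - 0.01*-10.6792 = -2.563
Step 2: grad_x = 2*3*2.9963 = 17.9775, grad_y = 2*2*-2.563 = -10.252
  x_2 = 2.9963 - 0.01*17.9775 = 2.8165
  y_2 = -2.563 - 0.01*-10.252 = -2.4605
Step 3: grad_x = 2*3*2.8165 = 16.8989, grad_y = 2*2*-2.4605 = -9.842
  x_3 = 2.8165 - 0.01*16.8989 = 2.6475
  y_3 = -2.4605 - 0.01*-9.842 = -2.3621
Step 4: grad_x = 2*3*2.6475 = 15.8849, grad_y = 2*2*-2.3621 = -9.4483
  x_4 = 2.6475 - 0.01*15.8849 = 2.4886
  y_4 = -2.3621 - 0.01*-9.4483 = -2.2676
Step 5: grad_x = 2*3*2.4886 = 14.9318, grad_y = 2*2*-2.2676 = -9.0703
  x_5 = 2.4886 - 0.01*14.9318 = 2.3393
  y_5 = -2.2676 - 0.01*-9.0703 = -2.1769
f(2.3393, -2.1769) = 3*2.3393^2 + 2*(-2.1769)^2 = 25.8949


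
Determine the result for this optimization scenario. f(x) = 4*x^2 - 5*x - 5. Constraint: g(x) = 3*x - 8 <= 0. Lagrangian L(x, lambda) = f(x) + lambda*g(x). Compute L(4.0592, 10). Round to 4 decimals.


Step 1: Evaluate f(x).
f(4.0592) = 4*4.0592^2 - 5*4.0592 - 5 = 40.6124
Step 2: Evaluate g(x).
g(4.0592) = 3*4.0592 - 8 = 4.1776
Step 3: Compute Lagrangian.
L = 40.6124 + 10*4.1776 = 82.3884


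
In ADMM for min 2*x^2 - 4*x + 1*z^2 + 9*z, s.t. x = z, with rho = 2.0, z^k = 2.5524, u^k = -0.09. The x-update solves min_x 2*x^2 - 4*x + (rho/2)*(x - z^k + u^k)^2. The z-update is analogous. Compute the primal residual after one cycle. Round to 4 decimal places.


ADMM iteration with rho = 2.0, z^k = 2.5524, u^k = -0.09
Step 1: x-update.
Minimize 2*x^2 - 4*x + (2.0/2)*(x - 2.5524 - 0.09)^2
FOC: (2*2 + 2.0)*x = 4 + 2.0*(2.5524 + 0.09)
x^{k+1} = 1.5475
Step 2: z-update.
Minimize 1*z^2 + 9*z + (2.0/2)*(1.5475 - z - 0.09)^2
FOC: (2*1 + 2.0)*z = -9 + 2.0*(1.5475 - 0.09)
z^{k+1} = -1.5213
Step 3: u-update.
u^{k+1} = -0.09 + 1.5475 + 1.5213 = 2.9787
Step 4: Primal residual = |1.5475 + 1.5213| = 3.0687


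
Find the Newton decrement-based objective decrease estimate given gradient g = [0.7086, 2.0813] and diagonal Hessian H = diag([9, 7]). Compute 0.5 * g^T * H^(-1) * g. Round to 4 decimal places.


Step 1: H is diagonal, so H^(-1) * g = [0.0787, 0.2973].
Step 2: g^T H^(-1) g = sum_i g_i^2 / H_ii
  = (0.7086)^2/9 + (2.0813)^2/7
  = 0.0558 + 0.6188 = 0.6746
Step 3: Objective decrease = 0.5 * g^T H^(-1) g = 0.3373


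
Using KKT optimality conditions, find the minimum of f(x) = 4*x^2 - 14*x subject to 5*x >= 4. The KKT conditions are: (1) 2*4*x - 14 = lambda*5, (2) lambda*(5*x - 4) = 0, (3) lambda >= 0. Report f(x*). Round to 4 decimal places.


Step 1: Try lambda = 0 (constraint inactive).
Stationarity: 2*4*x - 14 = 0
x* = 14/(2*4) = 1.75
Check constraint: 5*1.75 = 8.75 >= 4 -- satisfied.
Step 2: Compute optimal value.
f(x*) = 4*1.75^2 - 14*1.75 = -12.25


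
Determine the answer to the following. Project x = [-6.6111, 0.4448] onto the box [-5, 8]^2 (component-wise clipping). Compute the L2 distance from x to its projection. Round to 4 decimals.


Project each component onto [-5, 8].
clip(-6.6111) = -5.0, clip(0.4448) = 0.4448
Projection = [-5.0, 0.4448]
Squared diffs: [2.5956, 0.0]
Distance = sqrt(2.5956) = 1.6111


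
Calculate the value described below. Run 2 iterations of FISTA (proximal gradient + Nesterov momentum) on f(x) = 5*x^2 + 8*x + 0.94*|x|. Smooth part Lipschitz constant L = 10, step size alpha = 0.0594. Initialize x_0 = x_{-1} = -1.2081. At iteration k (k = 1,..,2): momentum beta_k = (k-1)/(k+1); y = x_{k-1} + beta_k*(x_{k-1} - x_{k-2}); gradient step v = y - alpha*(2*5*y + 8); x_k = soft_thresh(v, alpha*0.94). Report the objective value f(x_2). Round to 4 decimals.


FISTA on f(x) = 5*x^2 + 8*x + 0.94*|x|
L = 10, alpha = 0.0594
Iteration 1: beta = 0.0, y = -1.2081 + 0.0*(-1.2081 + 1.2081) = -1.2081
  grad(y) = -4.081, v = y - alpha*grad = -0.9657
  prox(v) = soft_thresh(-0.9657, 0.0558) = -0.9099
Iteration 2: beta = 0.3333, y = -0.9099 + 0.3333*(-0.9099 + 1.2081) = -0.8104
  grad(y) = -0.1044, v = y - alpha*grad = -0.8042
  prox(v) = soft_thresh(-0.8042, 0.0558) = -0.7484
f(x_2) = 5*(-0.7484)^2 + 8*(-0.7484) + 0.94*|-0.7484| = -2.4832


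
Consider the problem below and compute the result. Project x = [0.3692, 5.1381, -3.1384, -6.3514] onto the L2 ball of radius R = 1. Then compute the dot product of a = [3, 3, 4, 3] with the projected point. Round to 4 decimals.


Step 1: Compute ||x|| (intermediates to 6 decimals).
||x|| = sqrt(0.3692^2 + 5.1381^2 + (-3.1384)^2 + (-6.3514)^2) = 8.75935
Step 2: Project.
Since ||x|| > R, scale = R/||x|| = 1/8.75935 = 0.114164, proj(x) = scale * x
proj(x) = [0.042149, 0.586586, -0.358292, -0.725101]
Step 3: Dot product.
a^T * proj(x) = 3*0.042149 + 3*0.586586 + 4*(-0.358292) + 3*(-0.725101) = -1.7223


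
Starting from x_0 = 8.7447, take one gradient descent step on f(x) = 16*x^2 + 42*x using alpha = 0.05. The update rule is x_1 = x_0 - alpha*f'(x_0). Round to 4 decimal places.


We compute the gradient at x_0 and apply the update.
f'(x) = 32*x + 42
f'(8.7447) = 32*8.7447 + 42 = 321.8304
x_1 = 8.7447 - 0.05*321.8304 = -7.3468


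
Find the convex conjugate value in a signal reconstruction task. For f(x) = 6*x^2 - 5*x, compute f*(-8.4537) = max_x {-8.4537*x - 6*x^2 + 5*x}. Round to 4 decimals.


f*(y) = sup_x {y*x - a*x^2 - b*x} = sup_x {(y-b)*x - a*x^2}
FOC: (y - b) - 2a*x = 0 => x* = (y - b)/(2a)
x* = (-8.4537 + 5)/(2*6) = -0.2878
f*(-8.4537) = (y-b)^2/(4a) = (-8.4537 + 5)^2/(4*6)
= 11.928/24 = 0.497
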